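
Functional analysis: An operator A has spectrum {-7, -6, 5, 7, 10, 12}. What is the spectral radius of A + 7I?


Spectrum of A + 7I = {0, 1, 12, 14, 17, 19}
Spectral radius = max |lambda| over the shifted spectrum
= max(0, 1, 12, 14, 17, 19) = 19

19


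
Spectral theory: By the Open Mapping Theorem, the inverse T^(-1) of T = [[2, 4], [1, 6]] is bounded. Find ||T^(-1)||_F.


det(T) = 2*6 - 4*1 = 8
T^(-1) = (1/8) * [[6, -4], [-1, 2]] = [[0.7500, -0.5000], [-0.1250, 0.2500]]
||T^(-1)||_F^2 = 0.7500^2 + (-0.5000)^2 + (-0.1250)^2 + 0.2500^2 = 0.8906
||T^(-1)||_F = sqrt(0.8906) = 0.9437

0.9437


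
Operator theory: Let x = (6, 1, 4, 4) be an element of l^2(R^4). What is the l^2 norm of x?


The l^2 norm = (sum |x_i|^2)^(1/2)
Sum of 2th powers = 36 + 1 + 16 + 16 = 69
||x||_2 = (69)^(1/2) = 8.3066

8.3066


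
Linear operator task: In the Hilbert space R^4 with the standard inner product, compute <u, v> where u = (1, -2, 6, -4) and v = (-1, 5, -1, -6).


Computing the standard inner product <u, v> = sum u_i * v_i
= 1*-1 + -2*5 + 6*-1 + -4*-6
= -1 + -10 + -6 + 24
= 7

7


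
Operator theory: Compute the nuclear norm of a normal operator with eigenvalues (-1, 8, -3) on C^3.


For a normal operator, singular values equal |eigenvalues|.
Trace norm = sum |lambda_i| = 1 + 8 + 3
= 12

12


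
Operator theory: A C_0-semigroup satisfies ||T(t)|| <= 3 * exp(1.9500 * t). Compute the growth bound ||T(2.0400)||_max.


||T(2.0400)|| <= 3 * exp(1.9500 * 2.0400)
= 3 * exp(3.9780)
= 3 * 53.4101
= 160.2303

160.2303


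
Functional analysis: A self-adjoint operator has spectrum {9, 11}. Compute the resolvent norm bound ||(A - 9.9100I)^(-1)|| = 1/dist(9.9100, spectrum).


dist(9.9100, {9, 11}) = min(|9.9100 - 9|, |9.9100 - 11|)
= min(0.9100, 1.0900) = 0.9100
Resolvent bound = 1/0.9100 = 1.0989

1.0989


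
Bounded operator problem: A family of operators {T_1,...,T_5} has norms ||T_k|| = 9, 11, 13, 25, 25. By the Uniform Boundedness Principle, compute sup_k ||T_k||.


By the Uniform Boundedness Principle, the supremum of norms is finite.
sup_k ||T_k|| = max(9, 11, 13, 25, 25) = 25

25


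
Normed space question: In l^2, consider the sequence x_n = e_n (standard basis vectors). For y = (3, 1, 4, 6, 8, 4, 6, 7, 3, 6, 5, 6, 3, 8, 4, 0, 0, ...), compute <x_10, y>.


x_10 = e_10 is the standard basis vector with 1 in position 10.
<x_10, y> = y_10 = 6
As n -> infinity, <x_n, y> -> 0, confirming weak convergence of (x_n) to 0.

6


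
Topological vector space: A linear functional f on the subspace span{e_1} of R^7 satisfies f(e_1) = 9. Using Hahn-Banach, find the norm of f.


The norm of f is given by ||f|| = sup_{||x||=1} |f(x)|.
On span{e_1}, ||e_1|| = 1, so ||f|| = |f(e_1)| / ||e_1||
= |9| / 1 = 9.0000

9.0000


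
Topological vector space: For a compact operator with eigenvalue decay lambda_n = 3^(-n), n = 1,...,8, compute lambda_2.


The eigenvalue formula gives lambda_2 = 1/3^2
= 1/9
= 0.1111

0.1111


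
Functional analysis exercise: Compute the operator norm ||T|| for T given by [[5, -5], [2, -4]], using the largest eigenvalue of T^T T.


A^T A = [[29, -33], [-33, 41]]
trace(A^T A) = 70, det(A^T A) = 100
discriminant = 70^2 - 4*100 = 4500
Largest eigenvalue of A^T A = (trace + sqrt(disc))/2 = 68.5410
||T|| = sqrt(68.5410) = 8.2790

8.2790


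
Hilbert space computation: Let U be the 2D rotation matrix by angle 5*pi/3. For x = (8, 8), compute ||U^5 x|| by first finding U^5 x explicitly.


U is a rotation by theta = 5*pi/3
U^5 = rotation by 5*theta = 25*pi/3 = 1*pi/3 (mod 2*pi)
cos(1*pi/3) = 0.5000, sin(1*pi/3) = 0.8660
U^5 x = (0.5000 * 8 - 0.8660 * 8, 0.8660 * 8 + 0.5000 * 8)
= (-2.9282, 10.9282)
||U^5 x|| = sqrt((-2.9282)^2 + 10.9282^2) = sqrt(128.0000) = 11.3137

11.3137


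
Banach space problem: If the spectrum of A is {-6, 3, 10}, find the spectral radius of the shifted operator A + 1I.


Spectrum of A + 1I = {-5, 4, 11}
Spectral radius = max |lambda| over the shifted spectrum
= max(5, 4, 11) = 11

11


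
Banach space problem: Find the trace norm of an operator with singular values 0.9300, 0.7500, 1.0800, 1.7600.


The nuclear norm is the sum of all singular values.
||T||_1 = 0.9300 + 0.7500 + 1.0800 + 1.7600
= 4.5200

4.5200


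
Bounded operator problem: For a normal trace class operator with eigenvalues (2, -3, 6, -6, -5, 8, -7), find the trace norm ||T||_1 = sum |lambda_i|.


For a normal operator, singular values equal |eigenvalues|.
Trace norm = sum |lambda_i| = 2 + 3 + 6 + 6 + 5 + 8 + 7
= 37

37


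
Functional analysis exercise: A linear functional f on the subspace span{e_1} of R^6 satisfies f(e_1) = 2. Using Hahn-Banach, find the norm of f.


The norm of f is given by ||f|| = sup_{||x||=1} |f(x)|.
On span{e_1}, ||e_1|| = 1, so ||f|| = |f(e_1)| / ||e_1||
= |2| / 1 = 2.0000

2.0000


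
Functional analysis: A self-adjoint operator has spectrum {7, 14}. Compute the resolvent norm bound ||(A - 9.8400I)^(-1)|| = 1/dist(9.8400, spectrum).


dist(9.8400, {7, 14}) = min(|9.8400 - 7|, |9.8400 - 14|)
= min(2.8400, 4.1600) = 2.8400
Resolvent bound = 1/2.8400 = 0.3521

0.3521


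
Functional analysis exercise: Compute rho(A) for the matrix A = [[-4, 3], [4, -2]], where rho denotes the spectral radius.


For a 2x2 matrix, eigenvalues satisfy lambda^2 - (trace)*lambda + det = 0
trace = -4 + -2 = -6
det = -4*-2 - 3*4 = -4
discriminant = (-6)^2 - 4*(-4) = 52
spectral radius = max |eigenvalue| = 6.6056

6.6056


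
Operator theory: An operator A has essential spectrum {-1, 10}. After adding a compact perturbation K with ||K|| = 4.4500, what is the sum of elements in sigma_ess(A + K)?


By Weyl's theorem, the essential spectrum is invariant under compact perturbations.
sigma_ess(A + K) = sigma_ess(A) = {-1, 10}
Sum = -1 + 10 = 9

9


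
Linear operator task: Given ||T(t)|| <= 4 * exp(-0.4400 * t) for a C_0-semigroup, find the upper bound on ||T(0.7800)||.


||T(0.7800)|| <= 4 * exp(-0.4400 * 0.7800)
= 4 * exp(-0.3432)
= 4 * 0.7095
= 2.8380

2.8380


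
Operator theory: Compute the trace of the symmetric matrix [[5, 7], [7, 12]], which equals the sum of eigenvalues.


For a self-adjoint (symmetric) matrix, the eigenvalues are real.
The sum of eigenvalues equals the trace of the matrix.
trace = 5 + 12 = 17

17


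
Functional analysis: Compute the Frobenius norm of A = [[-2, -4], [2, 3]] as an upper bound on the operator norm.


||A||_F^2 = sum a_ij^2
= (-2)^2 + (-4)^2 + 2^2 + 3^2
= 4 + 16 + 4 + 9 = 33
||A||_F = sqrt(33) = 5.7446

5.7446


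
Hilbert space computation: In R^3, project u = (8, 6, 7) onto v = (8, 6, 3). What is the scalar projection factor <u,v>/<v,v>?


Computing <u,v> = 8*8 + 6*6 + 7*3 = 121
Computing <v,v> = 8^2 + 6^2 + 3^2 = 109
Projection coefficient = 121/109 = 1.1101

1.1101


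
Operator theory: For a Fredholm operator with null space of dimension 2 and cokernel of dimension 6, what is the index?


The Fredholm index is defined as ind(T) = dim(ker T) - dim(coker T)
= 2 - 6
= -4

-4


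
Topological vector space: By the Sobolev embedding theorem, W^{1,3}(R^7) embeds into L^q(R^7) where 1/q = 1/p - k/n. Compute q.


Using the Sobolev embedding formula: 1/q = 1/p - k/n
1/q = 1/3 - 1/7 = 4/21
q = 1/(4/21) = 21/4 = 5.2500

5.2500


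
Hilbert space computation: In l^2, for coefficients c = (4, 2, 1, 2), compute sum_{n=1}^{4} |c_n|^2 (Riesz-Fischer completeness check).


sum |c_n|^2 = 4^2 + 2^2 + 1^2 + 2^2
= 16 + 4 + 1 + 4
= 25

25


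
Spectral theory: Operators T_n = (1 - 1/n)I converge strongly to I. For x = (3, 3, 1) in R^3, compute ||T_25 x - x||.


T_25 x - x = (1 - 1/25)x - x = -x/25
||x|| = sqrt(19) = 4.3589
||T_25 x - x|| = ||x||/25 = 4.3589/25 = 0.1744

0.1744


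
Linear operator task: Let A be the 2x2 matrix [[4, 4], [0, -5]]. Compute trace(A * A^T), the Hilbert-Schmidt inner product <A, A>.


trace(A * A^T) = sum of squares of all entries
= 4^2 + 4^2 + 0^2 + (-5)^2
= 16 + 16 + 0 + 25
= 57

57


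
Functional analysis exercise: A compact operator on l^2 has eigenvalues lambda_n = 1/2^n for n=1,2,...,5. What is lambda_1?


The eigenvalue formula gives lambda_1 = 1/2^1
= 1/2
= 0.5000

0.5000


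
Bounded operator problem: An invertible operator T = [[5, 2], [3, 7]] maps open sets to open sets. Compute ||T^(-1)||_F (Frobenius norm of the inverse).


det(T) = 5*7 - 2*3 = 29
T^(-1) = (1/29) * [[7, -2], [-3, 5]] = [[0.2414, -0.0690], [-0.1034, 0.1724]]
||T^(-1)||_F^2 = 0.2414^2 + (-0.0690)^2 + (-0.1034)^2 + 0.1724^2 = 0.1034
||T^(-1)||_F = sqrt(0.1034) = 0.3216

0.3216


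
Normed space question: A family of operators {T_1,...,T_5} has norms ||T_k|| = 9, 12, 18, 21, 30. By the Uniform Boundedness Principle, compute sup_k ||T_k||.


By the Uniform Boundedness Principle, the supremum of norms is finite.
sup_k ||T_k|| = max(9, 12, 18, 21, 30) = 30

30


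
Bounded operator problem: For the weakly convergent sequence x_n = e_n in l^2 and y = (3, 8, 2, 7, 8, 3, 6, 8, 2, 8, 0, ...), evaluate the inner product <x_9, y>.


x_9 = e_9 is the standard basis vector with 1 in position 9.
<x_9, y> = y_9 = 2
As n -> infinity, <x_n, y> -> 0, confirming weak convergence of (x_n) to 0.

2


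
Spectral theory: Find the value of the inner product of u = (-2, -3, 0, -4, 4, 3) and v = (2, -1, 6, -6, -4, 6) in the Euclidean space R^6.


Computing the standard inner product <u, v> = sum u_i * v_i
= -2*2 + -3*-1 + 0*6 + -4*-6 + 4*-4 + 3*6
= -4 + 3 + 0 + 24 + -16 + 18
= 25

25


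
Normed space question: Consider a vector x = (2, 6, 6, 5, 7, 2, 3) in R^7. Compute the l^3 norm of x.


The l^3 norm = (sum |x_i|^3)^(1/3)
Sum of 3th powers = 8 + 216 + 216 + 125 + 343 + 8 + 27 = 943
||x||_3 = (943)^(1/3) = 9.8063

9.8063


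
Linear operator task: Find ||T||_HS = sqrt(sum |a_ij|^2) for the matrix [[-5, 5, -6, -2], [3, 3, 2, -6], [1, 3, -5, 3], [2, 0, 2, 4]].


The Hilbert-Schmidt norm is sqrt(sum of squares of all entries).
Sum of squares = (-5)^2 + 5^2 + (-6)^2 + (-2)^2 + 3^2 + 3^2 + 2^2 + (-6)^2 + 1^2 + 3^2 + (-5)^2 + 3^2 + 2^2 + 0^2 + 2^2 + 4^2
= 25 + 25 + 36 + 4 + 9 + 9 + 4 + 36 + 1 + 9 + 25 + 9 + 4 + 0 + 4 + 16 = 216
||T||_HS = sqrt(216) = 14.6969

14.6969


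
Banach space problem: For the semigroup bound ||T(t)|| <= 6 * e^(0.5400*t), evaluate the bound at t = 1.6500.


||T(1.6500)|| <= 6 * exp(0.5400 * 1.6500)
= 6 * exp(0.8910)
= 6 * 2.4376
= 14.6254

14.6254


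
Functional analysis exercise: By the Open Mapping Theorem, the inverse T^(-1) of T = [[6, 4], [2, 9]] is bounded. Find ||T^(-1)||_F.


det(T) = 6*9 - 4*2 = 46
T^(-1) = (1/46) * [[9, -4], [-2, 6]] = [[0.1957, -0.0870], [-0.0435, 0.1304]]
||T^(-1)||_F^2 = 0.1957^2 + (-0.0870)^2 + (-0.0435)^2 + 0.1304^2 = 0.0647
||T^(-1)||_F = sqrt(0.0647) = 0.2544

0.2544


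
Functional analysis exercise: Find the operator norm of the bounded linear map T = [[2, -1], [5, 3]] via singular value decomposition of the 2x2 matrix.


A^T A = [[29, 13], [13, 10]]
trace(A^T A) = 39, det(A^T A) = 121
discriminant = 39^2 - 4*121 = 1037
Largest eigenvalue of A^T A = (trace + sqrt(disc))/2 = 35.6012
||T|| = sqrt(35.6012) = 5.9667

5.9667


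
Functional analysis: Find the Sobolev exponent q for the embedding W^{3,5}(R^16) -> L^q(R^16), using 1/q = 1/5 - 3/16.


Using the Sobolev embedding formula: 1/q = 1/p - k/n
1/q = 1/5 - 3/16 = 1/80
q = 1/(1/80) = 80

80.0000


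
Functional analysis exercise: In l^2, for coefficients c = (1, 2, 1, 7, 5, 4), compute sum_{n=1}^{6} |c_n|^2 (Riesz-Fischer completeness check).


sum |c_n|^2 = 1^2 + 2^2 + 1^2 + 7^2 + 5^2 + 4^2
= 1 + 4 + 1 + 49 + 25 + 16
= 96

96


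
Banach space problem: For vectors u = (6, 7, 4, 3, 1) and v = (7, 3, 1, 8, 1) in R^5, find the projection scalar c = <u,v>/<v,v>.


Computing <u,v> = 6*7 + 7*3 + 4*1 + 3*8 + 1*1 = 92
Computing <v,v> = 7^2 + 3^2 + 1^2 + 8^2 + 1^2 = 124
Projection coefficient = 92/124 = 0.7419

0.7419


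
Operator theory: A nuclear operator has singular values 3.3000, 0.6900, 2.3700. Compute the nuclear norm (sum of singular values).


The nuclear norm is the sum of all singular values.
||T||_1 = 3.3000 + 0.6900 + 2.3700
= 6.3600

6.3600


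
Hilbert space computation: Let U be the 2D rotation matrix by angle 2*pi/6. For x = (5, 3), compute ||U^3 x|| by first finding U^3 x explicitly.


U is a rotation by theta = 2*pi/6
U^3 = rotation by 3*theta = 6*pi/6
cos(6*pi/6) = -1.0000, sin(6*pi/6) = 0.0000
U^3 x = (-1.0000 * 5 - 0.0000 * 3, 0.0000 * 5 + -1.0000 * 3)
= (-5.0000, -3.0000)
||U^3 x|| = sqrt((-5.0000)^2 + (-3.0000)^2) = sqrt(34.0000) = 5.8310

5.8310


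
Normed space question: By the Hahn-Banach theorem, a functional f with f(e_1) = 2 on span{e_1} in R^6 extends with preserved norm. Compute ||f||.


The norm of f is given by ||f|| = sup_{||x||=1} |f(x)|.
On span{e_1}, ||e_1|| = 1, so ||f|| = |f(e_1)| / ||e_1||
= |2| / 1 = 2.0000

2.0000


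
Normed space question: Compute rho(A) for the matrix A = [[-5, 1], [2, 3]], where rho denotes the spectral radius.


For a 2x2 matrix, eigenvalues satisfy lambda^2 - (trace)*lambda + det = 0
trace = -5 + 3 = -2
det = -5*3 - 1*2 = -17
discriminant = (-2)^2 - 4*(-17) = 72
spectral radius = max |eigenvalue| = 5.2426

5.2426


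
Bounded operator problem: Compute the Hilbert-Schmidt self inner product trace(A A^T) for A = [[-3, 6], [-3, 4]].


trace(A * A^T) = sum of squares of all entries
= (-3)^2 + 6^2 + (-3)^2 + 4^2
= 9 + 36 + 9 + 16
= 70

70


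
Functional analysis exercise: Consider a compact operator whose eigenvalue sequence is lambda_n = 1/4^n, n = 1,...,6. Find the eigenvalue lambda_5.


The eigenvalue formula gives lambda_5 = 1/4^5
= 1/1024
= 9.7656e-04

9.7656e-04


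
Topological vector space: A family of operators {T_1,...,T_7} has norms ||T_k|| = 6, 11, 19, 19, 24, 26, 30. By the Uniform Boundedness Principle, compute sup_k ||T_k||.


By the Uniform Boundedness Principle, the supremum of norms is finite.
sup_k ||T_k|| = max(6, 11, 19, 19, 24, 26, 30) = 30

30


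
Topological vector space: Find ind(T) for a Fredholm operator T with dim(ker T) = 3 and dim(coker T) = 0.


The Fredholm index is defined as ind(T) = dim(ker T) - dim(coker T)
= 3 - 0
= 3

3


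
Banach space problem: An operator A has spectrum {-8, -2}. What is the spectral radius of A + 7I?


Spectrum of A + 7I = {-1, 5}
Spectral radius = max |lambda| over the shifted spectrum
= max(1, 5) = 5

5


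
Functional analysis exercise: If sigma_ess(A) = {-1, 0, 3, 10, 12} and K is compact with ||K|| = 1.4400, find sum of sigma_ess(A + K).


By Weyl's theorem, the essential spectrum is invariant under compact perturbations.
sigma_ess(A + K) = sigma_ess(A) = {-1, 0, 3, 10, 12}
Sum = -1 + 0 + 3 + 10 + 12 = 24

24


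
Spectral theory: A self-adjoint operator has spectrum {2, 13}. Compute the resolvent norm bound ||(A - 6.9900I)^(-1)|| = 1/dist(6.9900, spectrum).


dist(6.9900, {2, 13}) = min(|6.9900 - 2|, |6.9900 - 13|)
= min(4.9900, 6.0100) = 4.9900
Resolvent bound = 1/4.9900 = 0.2004

0.2004


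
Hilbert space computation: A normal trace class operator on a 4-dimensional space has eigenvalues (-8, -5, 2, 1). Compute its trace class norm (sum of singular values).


For a normal operator, singular values equal |eigenvalues|.
Trace norm = sum |lambda_i| = 8 + 5 + 2 + 1
= 16

16


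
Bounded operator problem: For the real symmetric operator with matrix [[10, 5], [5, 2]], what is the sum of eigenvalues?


For a self-adjoint (symmetric) matrix, the eigenvalues are real.
The sum of eigenvalues equals the trace of the matrix.
trace = 10 + 2 = 12

12


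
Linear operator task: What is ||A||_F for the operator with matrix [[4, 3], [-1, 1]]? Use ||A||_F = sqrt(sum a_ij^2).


||A||_F^2 = sum a_ij^2
= 4^2 + 3^2 + (-1)^2 + 1^2
= 16 + 9 + 1 + 1 = 27
||A||_F = sqrt(27) = 5.1962

5.1962


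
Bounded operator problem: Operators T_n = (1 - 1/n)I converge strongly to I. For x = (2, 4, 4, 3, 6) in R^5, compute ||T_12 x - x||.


T_12 x - x = (1 - 1/12)x - x = -x/12
||x|| = sqrt(81) = 9.0000
||T_12 x - x|| = ||x||/12 = 9.0000/12 = 0.7500

0.7500


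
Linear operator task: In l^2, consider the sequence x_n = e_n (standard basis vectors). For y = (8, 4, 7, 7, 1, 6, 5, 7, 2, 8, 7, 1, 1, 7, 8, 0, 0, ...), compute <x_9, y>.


x_9 = e_9 is the standard basis vector with 1 in position 9.
<x_9, y> = y_9 = 2
As n -> infinity, <x_n, y> -> 0, confirming weak convergence of (x_n) to 0.

2


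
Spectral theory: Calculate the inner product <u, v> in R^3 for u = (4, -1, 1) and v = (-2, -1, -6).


Computing the standard inner product <u, v> = sum u_i * v_i
= 4*-2 + -1*-1 + 1*-6
= -8 + 1 + -6
= -13

-13


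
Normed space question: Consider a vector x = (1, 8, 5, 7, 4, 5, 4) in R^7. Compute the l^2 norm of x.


The l^2 norm = (sum |x_i|^2)^(1/2)
Sum of 2th powers = 1 + 64 + 25 + 49 + 16 + 25 + 16 = 196
||x||_2 = (196)^(1/2) = 14.0000

14.0000


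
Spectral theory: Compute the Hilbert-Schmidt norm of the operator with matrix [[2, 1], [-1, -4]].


The Hilbert-Schmidt norm is sqrt(sum of squares of all entries).
Sum of squares = 2^2 + 1^2 + (-1)^2 + (-4)^2
= 4 + 1 + 1 + 16 = 22
||T||_HS = sqrt(22) = 4.6904

4.6904


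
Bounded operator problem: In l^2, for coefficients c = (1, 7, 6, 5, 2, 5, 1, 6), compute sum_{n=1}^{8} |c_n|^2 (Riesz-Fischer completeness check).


sum |c_n|^2 = 1^2 + 7^2 + 6^2 + 5^2 + 2^2 + 5^2 + 1^2 + 6^2
= 1 + 49 + 36 + 25 + 4 + 25 + 1 + 36
= 177

177


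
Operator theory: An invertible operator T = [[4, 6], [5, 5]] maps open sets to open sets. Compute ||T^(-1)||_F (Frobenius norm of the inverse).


det(T) = 4*5 - 6*5 = -10
T^(-1) = (1/-10) * [[5, -6], [-5, 4]] = [[-0.5000, 0.6000], [0.5000, -0.4000]]
||T^(-1)||_F^2 = (-0.5000)^2 + 0.6000^2 + 0.5000^2 + (-0.4000)^2 = 1.0200
||T^(-1)||_F = sqrt(1.0200) = 1.0100

1.0100


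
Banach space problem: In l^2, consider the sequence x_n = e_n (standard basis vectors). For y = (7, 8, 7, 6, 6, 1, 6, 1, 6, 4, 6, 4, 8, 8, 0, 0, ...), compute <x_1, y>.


x_1 = e_1 is the standard basis vector with 1 in position 1.
<x_1, y> = y_1 = 7
As n -> infinity, <x_n, y> -> 0, confirming weak convergence of (x_n) to 0.

7


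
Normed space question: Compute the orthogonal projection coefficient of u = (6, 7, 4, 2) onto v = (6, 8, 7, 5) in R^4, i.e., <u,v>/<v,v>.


Computing <u,v> = 6*6 + 7*8 + 4*7 + 2*5 = 130
Computing <v,v> = 6^2 + 8^2 + 7^2 + 5^2 = 174
Projection coefficient = 130/174 = 0.7471

0.7471


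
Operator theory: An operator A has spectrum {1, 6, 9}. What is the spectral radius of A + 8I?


Spectrum of A + 8I = {9, 14, 17}
Spectral radius = max |lambda| over the shifted spectrum
= max(9, 14, 17) = 17

17


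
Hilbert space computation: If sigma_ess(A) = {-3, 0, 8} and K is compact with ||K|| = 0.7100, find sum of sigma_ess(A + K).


By Weyl's theorem, the essential spectrum is invariant under compact perturbations.
sigma_ess(A + K) = sigma_ess(A) = {-3, 0, 8}
Sum = -3 + 0 + 8 = 5

5


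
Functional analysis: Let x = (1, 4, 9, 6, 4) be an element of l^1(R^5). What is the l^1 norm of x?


The l^1 norm equals the sum of absolute values of all components.
||x||_1 = 1 + 4 + 9 + 6 + 4
= 24

24.0000


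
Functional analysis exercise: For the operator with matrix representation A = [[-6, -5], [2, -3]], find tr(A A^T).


trace(A * A^T) = sum of squares of all entries
= (-6)^2 + (-5)^2 + 2^2 + (-3)^2
= 36 + 25 + 4 + 9
= 74

74


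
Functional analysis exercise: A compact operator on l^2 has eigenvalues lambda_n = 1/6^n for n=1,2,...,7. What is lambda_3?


The eigenvalue formula gives lambda_3 = 1/6^3
= 1/216
= 0.0046

0.0046


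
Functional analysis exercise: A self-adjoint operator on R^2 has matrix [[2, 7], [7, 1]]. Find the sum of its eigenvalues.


For a self-adjoint (symmetric) matrix, the eigenvalues are real.
The sum of eigenvalues equals the trace of the matrix.
trace = 2 + 1 = 3

3


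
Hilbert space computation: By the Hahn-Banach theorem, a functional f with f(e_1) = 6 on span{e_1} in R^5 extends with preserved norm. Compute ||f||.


The norm of f is given by ||f|| = sup_{||x||=1} |f(x)|.
On span{e_1}, ||e_1|| = 1, so ||f|| = |f(e_1)| / ||e_1||
= |6| / 1 = 6.0000

6.0000


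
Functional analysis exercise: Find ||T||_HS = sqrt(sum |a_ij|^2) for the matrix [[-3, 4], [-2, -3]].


The Hilbert-Schmidt norm is sqrt(sum of squares of all entries).
Sum of squares = (-3)^2 + 4^2 + (-2)^2 + (-3)^2
= 9 + 16 + 4 + 9 = 38
||T||_HS = sqrt(38) = 6.1644

6.1644


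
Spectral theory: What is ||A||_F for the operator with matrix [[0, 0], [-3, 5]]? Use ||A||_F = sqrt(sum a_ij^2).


||A||_F^2 = sum a_ij^2
= 0^2 + 0^2 + (-3)^2 + 5^2
= 0 + 0 + 9 + 25 = 34
||A||_F = sqrt(34) = 5.8310

5.8310


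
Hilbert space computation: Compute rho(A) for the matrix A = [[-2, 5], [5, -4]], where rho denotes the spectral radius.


For a 2x2 matrix, eigenvalues satisfy lambda^2 - (trace)*lambda + det = 0
trace = -2 + -4 = -6
det = -2*-4 - 5*5 = -17
discriminant = (-6)^2 - 4*(-17) = 104
spectral radius = max |eigenvalue| = 8.0990

8.0990


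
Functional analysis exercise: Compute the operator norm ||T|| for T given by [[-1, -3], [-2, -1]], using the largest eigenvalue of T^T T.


A^T A = [[5, 5], [5, 10]]
trace(A^T A) = 15, det(A^T A) = 25
discriminant = 15^2 - 4*25 = 125
Largest eigenvalue of A^T A = (trace + sqrt(disc))/2 = 13.0902
||T|| = sqrt(13.0902) = 3.6180

3.6180


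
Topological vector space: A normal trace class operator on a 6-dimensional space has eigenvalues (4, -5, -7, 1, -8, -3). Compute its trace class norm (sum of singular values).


For a normal operator, singular values equal |eigenvalues|.
Trace norm = sum |lambda_i| = 4 + 5 + 7 + 1 + 8 + 3
= 28

28


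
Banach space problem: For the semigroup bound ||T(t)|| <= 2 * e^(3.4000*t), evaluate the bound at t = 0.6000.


||T(0.6000)|| <= 2 * exp(3.4000 * 0.6000)
= 2 * exp(2.0400)
= 2 * 7.6906
= 15.3812

15.3812


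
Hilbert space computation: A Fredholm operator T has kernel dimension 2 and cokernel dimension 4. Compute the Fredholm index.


The Fredholm index is defined as ind(T) = dim(ker T) - dim(coker T)
= 2 - 4
= -2

-2


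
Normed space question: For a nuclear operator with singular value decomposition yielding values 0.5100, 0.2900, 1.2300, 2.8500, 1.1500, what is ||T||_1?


The nuclear norm is the sum of all singular values.
||T||_1 = 0.5100 + 0.2900 + 1.2300 + 2.8500 + 1.1500
= 6.0300

6.0300


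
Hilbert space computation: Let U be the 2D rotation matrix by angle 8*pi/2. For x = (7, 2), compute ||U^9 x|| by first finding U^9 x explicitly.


U is a rotation by theta = 8*pi/2
U^9 = rotation by 9*theta = 72*pi/2 = 0*pi/2 (mod 2*pi)
cos(0*pi/2) = 1.0000, sin(0*pi/2) = 0.0000
U^9 x = (1.0000 * 7 - 0.0000 * 2, 0.0000 * 7 + 1.0000 * 2)
= (7.0000, 2.0000)
||U^9 x|| = sqrt(7.0000^2 + 2.0000^2) = sqrt(53.0000) = 7.2801

7.2801


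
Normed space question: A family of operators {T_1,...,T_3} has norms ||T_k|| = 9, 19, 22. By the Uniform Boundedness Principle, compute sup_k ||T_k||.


By the Uniform Boundedness Principle, the supremum of norms is finite.
sup_k ||T_k|| = max(9, 19, 22) = 22

22


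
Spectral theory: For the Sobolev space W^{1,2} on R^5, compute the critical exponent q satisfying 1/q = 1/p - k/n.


Using the Sobolev embedding formula: 1/q = 1/p - k/n
1/q = 1/2 - 1/5 = 3/10
q = 1/(3/10) = 10/3 = 3.3333

3.3333


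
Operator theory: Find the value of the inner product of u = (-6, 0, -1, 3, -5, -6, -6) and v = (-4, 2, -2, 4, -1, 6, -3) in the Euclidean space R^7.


Computing the standard inner product <u, v> = sum u_i * v_i
= -6*-4 + 0*2 + -1*-2 + 3*4 + -5*-1 + -6*6 + -6*-3
= 24 + 0 + 2 + 12 + 5 + -36 + 18
= 25

25


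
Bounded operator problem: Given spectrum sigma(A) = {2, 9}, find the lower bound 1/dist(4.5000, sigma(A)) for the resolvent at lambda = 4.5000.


dist(4.5000, {2, 9}) = min(|4.5000 - 2|, |4.5000 - 9|)
= min(2.5000, 4.5000) = 2.5000
Resolvent bound = 1/2.5000 = 0.4000

0.4000


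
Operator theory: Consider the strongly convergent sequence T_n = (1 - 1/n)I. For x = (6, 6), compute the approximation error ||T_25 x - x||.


T_25 x - x = (1 - 1/25)x - x = -x/25
||x|| = sqrt(72) = 8.4853
||T_25 x - x|| = ||x||/25 = 8.4853/25 = 0.3394

0.3394


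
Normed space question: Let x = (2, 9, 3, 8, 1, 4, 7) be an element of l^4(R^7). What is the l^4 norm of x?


The l^4 norm = (sum |x_i|^4)^(1/4)
Sum of 4th powers = 16 + 6561 + 81 + 4096 + 1 + 256 + 2401 = 13412
||x||_4 = (13412)^(1/4) = 10.7615

10.7615


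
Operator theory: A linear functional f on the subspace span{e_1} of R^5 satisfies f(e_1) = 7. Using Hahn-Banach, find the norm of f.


The norm of f is given by ||f|| = sup_{||x||=1} |f(x)|.
On span{e_1}, ||e_1|| = 1, so ||f|| = |f(e_1)| / ||e_1||
= |7| / 1 = 7.0000

7.0000


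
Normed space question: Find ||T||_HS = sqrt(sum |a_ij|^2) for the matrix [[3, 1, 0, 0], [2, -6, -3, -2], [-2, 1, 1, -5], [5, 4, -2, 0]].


The Hilbert-Schmidt norm is sqrt(sum of squares of all entries).
Sum of squares = 3^2 + 1^2 + 0^2 + 0^2 + 2^2 + (-6)^2 + (-3)^2 + (-2)^2 + (-2)^2 + 1^2 + 1^2 + (-5)^2 + 5^2 + 4^2 + (-2)^2 + 0^2
= 9 + 1 + 0 + 0 + 4 + 36 + 9 + 4 + 4 + 1 + 1 + 25 + 25 + 16 + 4 + 0 = 139
||T||_HS = sqrt(139) = 11.7898

11.7898


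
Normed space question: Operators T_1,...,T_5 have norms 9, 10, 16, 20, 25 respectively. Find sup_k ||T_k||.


By the Uniform Boundedness Principle, the supremum of norms is finite.
sup_k ||T_k|| = max(9, 10, 16, 20, 25) = 25

25


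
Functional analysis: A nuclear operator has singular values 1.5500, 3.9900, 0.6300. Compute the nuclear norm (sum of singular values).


The nuclear norm is the sum of all singular values.
||T||_1 = 1.5500 + 3.9900 + 0.6300
= 6.1700

6.1700


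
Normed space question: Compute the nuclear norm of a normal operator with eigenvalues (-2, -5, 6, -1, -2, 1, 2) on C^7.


For a normal operator, singular values equal |eigenvalues|.
Trace norm = sum |lambda_i| = 2 + 5 + 6 + 1 + 2 + 1 + 2
= 19

19


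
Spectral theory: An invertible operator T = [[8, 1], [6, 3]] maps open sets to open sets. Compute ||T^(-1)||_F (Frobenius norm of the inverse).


det(T) = 8*3 - 1*6 = 18
T^(-1) = (1/18) * [[3, -1], [-6, 8]] = [[0.1667, -0.0556], [-0.3333, 0.4444]]
||T^(-1)||_F^2 = 0.1667^2 + (-0.0556)^2 + (-0.3333)^2 + 0.4444^2 = 0.3395
||T^(-1)||_F = sqrt(0.3395) = 0.5827

0.5827


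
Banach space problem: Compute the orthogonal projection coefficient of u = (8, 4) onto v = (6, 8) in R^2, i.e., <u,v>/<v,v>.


Computing <u,v> = 8*6 + 4*8 = 80
Computing <v,v> = 6^2 + 8^2 = 100
Projection coefficient = 80/100 = 0.8000

0.8000


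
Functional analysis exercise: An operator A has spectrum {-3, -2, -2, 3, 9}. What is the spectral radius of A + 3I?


Spectrum of A + 3I = {0, 1, 1, 6, 12}
Spectral radius = max |lambda| over the shifted spectrum
= max(0, 1, 1, 6, 12) = 12

12


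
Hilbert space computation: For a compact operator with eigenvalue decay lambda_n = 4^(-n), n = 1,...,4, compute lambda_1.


The eigenvalue formula gives lambda_1 = 1/4^1
= 1/4
= 0.2500

0.2500


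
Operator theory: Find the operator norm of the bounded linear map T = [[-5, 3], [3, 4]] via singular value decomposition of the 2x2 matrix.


A^T A = [[34, -3], [-3, 25]]
trace(A^T A) = 59, det(A^T A) = 841
discriminant = 59^2 - 4*841 = 117
Largest eigenvalue of A^T A = (trace + sqrt(disc))/2 = 34.9083
||T|| = sqrt(34.9083) = 5.9083

5.9083


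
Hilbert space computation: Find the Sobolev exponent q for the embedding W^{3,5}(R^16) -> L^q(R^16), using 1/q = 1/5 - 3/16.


Using the Sobolev embedding formula: 1/q = 1/p - k/n
1/q = 1/5 - 3/16 = 1/80
q = 1/(1/80) = 80

80.0000


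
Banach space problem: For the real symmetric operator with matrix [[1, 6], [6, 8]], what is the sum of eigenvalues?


For a self-adjoint (symmetric) matrix, the eigenvalues are real.
The sum of eigenvalues equals the trace of the matrix.
trace = 1 + 8 = 9

9


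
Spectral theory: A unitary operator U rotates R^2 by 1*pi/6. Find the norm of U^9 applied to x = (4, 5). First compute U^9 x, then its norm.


U is a rotation by theta = 1*pi/6
U^9 = rotation by 9*theta = 9*pi/6
cos(9*pi/6) = 0.0000, sin(9*pi/6) = -1.0000
U^9 x = (0.0000 * 4 - -1.0000 * 5, -1.0000 * 4 + 0.0000 * 5)
= (5.0000, -4.0000)
||U^9 x|| = sqrt(5.0000^2 + (-4.0000)^2) = sqrt(41.0000) = 6.4031

6.4031


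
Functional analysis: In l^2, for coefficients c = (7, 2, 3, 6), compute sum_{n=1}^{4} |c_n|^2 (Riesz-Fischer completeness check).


sum |c_n|^2 = 7^2 + 2^2 + 3^2 + 6^2
= 49 + 4 + 9 + 36
= 98

98


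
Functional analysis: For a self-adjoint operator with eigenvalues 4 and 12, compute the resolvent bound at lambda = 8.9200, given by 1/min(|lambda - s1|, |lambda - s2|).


dist(8.9200, {4, 12}) = min(|8.9200 - 4|, |8.9200 - 12|)
= min(4.9200, 3.0800) = 3.0800
Resolvent bound = 1/3.0800 = 0.3247

0.3247


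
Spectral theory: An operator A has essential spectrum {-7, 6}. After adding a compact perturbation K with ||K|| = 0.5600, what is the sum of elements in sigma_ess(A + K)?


By Weyl's theorem, the essential spectrum is invariant under compact perturbations.
sigma_ess(A + K) = sigma_ess(A) = {-7, 6}
Sum = -7 + 6 = -1

-1


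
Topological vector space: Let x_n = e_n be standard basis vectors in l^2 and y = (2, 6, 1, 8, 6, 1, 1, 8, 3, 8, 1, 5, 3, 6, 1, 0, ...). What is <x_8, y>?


x_8 = e_8 is the standard basis vector with 1 in position 8.
<x_8, y> = y_8 = 8
As n -> infinity, <x_n, y> -> 0, confirming weak convergence of (x_n) to 0.

8


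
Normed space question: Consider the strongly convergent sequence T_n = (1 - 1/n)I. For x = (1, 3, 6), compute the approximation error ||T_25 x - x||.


T_25 x - x = (1 - 1/25)x - x = -x/25
||x|| = sqrt(46) = 6.7823
||T_25 x - x|| = ||x||/25 = 6.7823/25 = 0.2713

0.2713


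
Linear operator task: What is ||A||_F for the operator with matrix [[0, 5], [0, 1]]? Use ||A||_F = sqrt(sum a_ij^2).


||A||_F^2 = sum a_ij^2
= 0^2 + 5^2 + 0^2 + 1^2
= 0 + 25 + 0 + 1 = 26
||A||_F = sqrt(26) = 5.0990

5.0990


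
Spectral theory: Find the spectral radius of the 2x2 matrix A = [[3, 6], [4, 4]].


For a 2x2 matrix, eigenvalues satisfy lambda^2 - (trace)*lambda + det = 0
trace = 3 + 4 = 7
det = 3*4 - 6*4 = -12
discriminant = 7^2 - 4*(-12) = 97
spectral radius = max |eigenvalue| = 8.4244

8.4244


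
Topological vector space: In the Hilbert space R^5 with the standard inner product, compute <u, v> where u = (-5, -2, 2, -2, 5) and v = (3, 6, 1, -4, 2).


Computing the standard inner product <u, v> = sum u_i * v_i
= -5*3 + -2*6 + 2*1 + -2*-4 + 5*2
= -15 + -12 + 2 + 8 + 10
= -7

-7


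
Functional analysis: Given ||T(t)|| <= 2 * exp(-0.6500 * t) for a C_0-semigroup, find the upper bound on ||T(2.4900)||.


||T(2.4900)|| <= 2 * exp(-0.6500 * 2.4900)
= 2 * exp(-1.6185)
= 2 * 0.1982
= 0.3964

0.3964


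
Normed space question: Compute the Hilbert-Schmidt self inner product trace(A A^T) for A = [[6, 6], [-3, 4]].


trace(A * A^T) = sum of squares of all entries
= 6^2 + 6^2 + (-3)^2 + 4^2
= 36 + 36 + 9 + 16
= 97

97


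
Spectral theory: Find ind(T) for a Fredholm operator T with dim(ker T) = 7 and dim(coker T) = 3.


The Fredholm index is defined as ind(T) = dim(ker T) - dim(coker T)
= 7 - 3
= 4

4


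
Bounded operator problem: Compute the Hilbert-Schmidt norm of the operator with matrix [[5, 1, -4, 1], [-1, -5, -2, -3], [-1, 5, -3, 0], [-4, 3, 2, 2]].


The Hilbert-Schmidt norm is sqrt(sum of squares of all entries).
Sum of squares = 5^2 + 1^2 + (-4)^2 + 1^2 + (-1)^2 + (-5)^2 + (-2)^2 + (-3)^2 + (-1)^2 + 5^2 + (-3)^2 + 0^2 + (-4)^2 + 3^2 + 2^2 + 2^2
= 25 + 1 + 16 + 1 + 1 + 25 + 4 + 9 + 1 + 25 + 9 + 0 + 16 + 9 + 4 + 4 = 150
||T||_HS = sqrt(150) = 12.2474

12.2474


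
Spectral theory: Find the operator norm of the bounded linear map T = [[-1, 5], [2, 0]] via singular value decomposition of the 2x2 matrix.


A^T A = [[5, -5], [-5, 25]]
trace(A^T A) = 30, det(A^T A) = 100
discriminant = 30^2 - 4*100 = 500
Largest eigenvalue of A^T A = (trace + sqrt(disc))/2 = 26.1803
||T|| = sqrt(26.1803) = 5.1167

5.1167


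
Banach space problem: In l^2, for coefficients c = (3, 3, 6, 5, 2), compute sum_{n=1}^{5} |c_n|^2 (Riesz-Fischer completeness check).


sum |c_n|^2 = 3^2 + 3^2 + 6^2 + 5^2 + 2^2
= 9 + 9 + 36 + 25 + 4
= 83

83


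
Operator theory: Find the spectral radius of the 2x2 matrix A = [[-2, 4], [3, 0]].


For a 2x2 matrix, eigenvalues satisfy lambda^2 - (trace)*lambda + det = 0
trace = -2 + 0 = -2
det = -2*0 - 4*3 = -12
discriminant = (-2)^2 - 4*(-12) = 52
spectral radius = max |eigenvalue| = 4.6056

4.6056


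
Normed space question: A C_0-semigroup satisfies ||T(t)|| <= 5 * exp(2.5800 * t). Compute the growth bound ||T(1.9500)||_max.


||T(1.9500)|| <= 5 * exp(2.5800 * 1.9500)
= 5 * exp(5.0310)
= 5 * 153.0860
= 765.4301

765.4301


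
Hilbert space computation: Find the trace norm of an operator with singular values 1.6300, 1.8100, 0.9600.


The nuclear norm is the sum of all singular values.
||T||_1 = 1.6300 + 1.8100 + 0.9600
= 4.4000

4.4000


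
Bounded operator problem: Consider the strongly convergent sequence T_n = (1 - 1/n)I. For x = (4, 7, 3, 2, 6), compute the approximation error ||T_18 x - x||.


T_18 x - x = (1 - 1/18)x - x = -x/18
||x|| = sqrt(114) = 10.6771
||T_18 x - x|| = ||x||/18 = 10.6771/18 = 0.5932

0.5932


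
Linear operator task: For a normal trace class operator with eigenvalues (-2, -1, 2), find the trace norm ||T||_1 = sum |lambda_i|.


For a normal operator, singular values equal |eigenvalues|.
Trace norm = sum |lambda_i| = 2 + 1 + 2
= 5

5


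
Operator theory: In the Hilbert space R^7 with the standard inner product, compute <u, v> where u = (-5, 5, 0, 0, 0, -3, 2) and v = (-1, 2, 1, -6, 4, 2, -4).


Computing the standard inner product <u, v> = sum u_i * v_i
= -5*-1 + 5*2 + 0*1 + 0*-6 + 0*4 + -3*2 + 2*-4
= 5 + 10 + 0 + 0 + 0 + -6 + -8
= 1

1


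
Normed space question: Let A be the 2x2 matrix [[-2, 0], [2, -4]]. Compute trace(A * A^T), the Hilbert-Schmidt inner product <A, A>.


trace(A * A^T) = sum of squares of all entries
= (-2)^2 + 0^2 + 2^2 + (-4)^2
= 4 + 0 + 4 + 16
= 24

24


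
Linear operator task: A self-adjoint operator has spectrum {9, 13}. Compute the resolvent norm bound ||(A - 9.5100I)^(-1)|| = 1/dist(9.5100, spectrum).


dist(9.5100, {9, 13}) = min(|9.5100 - 9|, |9.5100 - 13|)
= min(0.5100, 3.4900) = 0.5100
Resolvent bound = 1/0.5100 = 1.9608

1.9608


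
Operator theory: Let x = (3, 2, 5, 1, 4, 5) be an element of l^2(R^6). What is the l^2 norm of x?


The l^2 norm = (sum |x_i|^2)^(1/2)
Sum of 2th powers = 9 + 4 + 25 + 1 + 16 + 25 = 80
||x||_2 = (80)^(1/2) = 8.9443

8.9443


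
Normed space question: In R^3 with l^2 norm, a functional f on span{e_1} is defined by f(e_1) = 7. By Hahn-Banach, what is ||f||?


The norm of f is given by ||f|| = sup_{||x||=1} |f(x)|.
On span{e_1}, ||e_1|| = 1, so ||f|| = |f(e_1)| / ||e_1||
= |7| / 1 = 7.0000

7.0000


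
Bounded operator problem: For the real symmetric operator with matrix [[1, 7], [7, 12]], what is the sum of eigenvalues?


For a self-adjoint (symmetric) matrix, the eigenvalues are real.
The sum of eigenvalues equals the trace of the matrix.
trace = 1 + 12 = 13

13


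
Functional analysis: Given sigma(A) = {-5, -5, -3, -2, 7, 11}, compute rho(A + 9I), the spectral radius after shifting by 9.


Spectrum of A + 9I = {4, 4, 6, 7, 16, 20}
Spectral radius = max |lambda| over the shifted spectrum
= max(4, 4, 6, 7, 16, 20) = 20

20


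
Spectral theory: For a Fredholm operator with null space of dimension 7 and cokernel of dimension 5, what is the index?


The Fredholm index is defined as ind(T) = dim(ker T) - dim(coker T)
= 7 - 5
= 2

2


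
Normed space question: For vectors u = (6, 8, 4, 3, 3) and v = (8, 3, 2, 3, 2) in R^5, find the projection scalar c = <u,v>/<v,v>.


Computing <u,v> = 6*8 + 8*3 + 4*2 + 3*3 + 3*2 = 95
Computing <v,v> = 8^2 + 3^2 + 2^2 + 3^2 + 2^2 = 90
Projection coefficient = 95/90 = 1.0556

1.0556


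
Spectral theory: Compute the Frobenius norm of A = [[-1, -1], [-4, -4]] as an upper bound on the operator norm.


||A||_F^2 = sum a_ij^2
= (-1)^2 + (-1)^2 + (-4)^2 + (-4)^2
= 1 + 1 + 16 + 16 = 34
||A||_F = sqrt(34) = 5.8310

5.8310


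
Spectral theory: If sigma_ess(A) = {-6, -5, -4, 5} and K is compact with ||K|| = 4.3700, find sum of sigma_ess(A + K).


By Weyl's theorem, the essential spectrum is invariant under compact perturbations.
sigma_ess(A + K) = sigma_ess(A) = {-6, -5, -4, 5}
Sum = -6 + -5 + -4 + 5 = -10

-10


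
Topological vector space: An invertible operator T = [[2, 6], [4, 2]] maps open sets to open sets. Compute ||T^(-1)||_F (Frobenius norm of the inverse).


det(T) = 2*2 - 6*4 = -20
T^(-1) = (1/-20) * [[2, -6], [-4, 2]] = [[-0.1000, 0.3000], [0.2000, -0.1000]]
||T^(-1)||_F^2 = (-0.1000)^2 + 0.3000^2 + 0.2000^2 + (-0.1000)^2 = 0.1500
||T^(-1)||_F = sqrt(0.1500) = 0.3873

0.3873


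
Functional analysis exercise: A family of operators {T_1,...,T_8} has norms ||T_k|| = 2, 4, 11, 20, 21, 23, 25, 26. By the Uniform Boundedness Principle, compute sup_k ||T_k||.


By the Uniform Boundedness Principle, the supremum of norms is finite.
sup_k ||T_k|| = max(2, 4, 11, 20, 21, 23, 25, 26) = 26

26


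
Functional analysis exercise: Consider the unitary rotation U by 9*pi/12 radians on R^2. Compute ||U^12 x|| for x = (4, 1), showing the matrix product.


U is a rotation by theta = 9*pi/12
U^12 = rotation by 12*theta = 108*pi/12 = 12*pi/12 (mod 2*pi)
cos(12*pi/12) = -1.0000, sin(12*pi/12) = 0.0000
U^12 x = (-1.0000 * 4 - 0.0000 * 1, 0.0000 * 4 + -1.0000 * 1)
= (-4.0000, -1.0000)
||U^12 x|| = sqrt((-4.0000)^2 + (-1.0000)^2) = sqrt(17.0000) = 4.1231

4.1231


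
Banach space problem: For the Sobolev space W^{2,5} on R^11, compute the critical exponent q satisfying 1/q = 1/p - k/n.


Using the Sobolev embedding formula: 1/q = 1/p - k/n
1/q = 1/5 - 2/11 = 1/55
q = 1/(1/55) = 55

55.0000


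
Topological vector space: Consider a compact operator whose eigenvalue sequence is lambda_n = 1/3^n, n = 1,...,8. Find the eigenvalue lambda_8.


The eigenvalue formula gives lambda_8 = 1/3^8
= 1/6561
= 1.5242e-04

1.5242e-04


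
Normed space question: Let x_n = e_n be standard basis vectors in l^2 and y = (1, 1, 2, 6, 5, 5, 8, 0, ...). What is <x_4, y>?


x_4 = e_4 is the standard basis vector with 1 in position 4.
<x_4, y> = y_4 = 6
As n -> infinity, <x_n, y> -> 0, confirming weak convergence of (x_n) to 0.

6


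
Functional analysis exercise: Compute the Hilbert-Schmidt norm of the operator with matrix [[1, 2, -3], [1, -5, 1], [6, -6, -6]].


The Hilbert-Schmidt norm is sqrt(sum of squares of all entries).
Sum of squares = 1^2 + 2^2 + (-3)^2 + 1^2 + (-5)^2 + 1^2 + 6^2 + (-6)^2 + (-6)^2
= 1 + 4 + 9 + 1 + 25 + 1 + 36 + 36 + 36 = 149
||T||_HS = sqrt(149) = 12.2066

12.2066


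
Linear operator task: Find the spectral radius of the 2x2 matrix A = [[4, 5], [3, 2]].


For a 2x2 matrix, eigenvalues satisfy lambda^2 - (trace)*lambda + det = 0
trace = 4 + 2 = 6
det = 4*2 - 5*3 = -7
discriminant = 6^2 - 4*(-7) = 64
spectral radius = max |eigenvalue| = 7.0000

7.0000


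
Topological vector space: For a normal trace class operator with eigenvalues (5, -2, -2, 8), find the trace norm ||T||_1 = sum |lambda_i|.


For a normal operator, singular values equal |eigenvalues|.
Trace norm = sum |lambda_i| = 5 + 2 + 2 + 8
= 17

17


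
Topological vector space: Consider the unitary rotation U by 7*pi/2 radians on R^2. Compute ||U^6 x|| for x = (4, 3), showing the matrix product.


U is a rotation by theta = 7*pi/2
U^6 = rotation by 6*theta = 42*pi/2 = 2*pi/2 (mod 2*pi)
cos(2*pi/2) = -1.0000, sin(2*pi/2) = 0.0000
U^6 x = (-1.0000 * 4 - 0.0000 * 3, 0.0000 * 4 + -1.0000 * 3)
= (-4.0000, -3.0000)
||U^6 x|| = sqrt((-4.0000)^2 + (-3.0000)^2) = sqrt(25.0000) = 5.0000

5.0000
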